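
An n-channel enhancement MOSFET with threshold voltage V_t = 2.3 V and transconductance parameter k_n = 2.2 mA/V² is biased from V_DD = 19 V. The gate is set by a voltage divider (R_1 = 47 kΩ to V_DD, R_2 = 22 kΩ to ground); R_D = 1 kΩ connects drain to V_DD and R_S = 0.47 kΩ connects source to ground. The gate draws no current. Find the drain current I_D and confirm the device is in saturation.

I_D ≈ 4 mA

V_G = V_DD·R_2/(R_1+R_2) = 19×22/69 = 6.06 V.
Assume saturation: I_D = (k_n/2)(V_GS − V_t)² with V_GS = V_G − I_D·R_S = 6.06 − 0.47·I_D.
Substituting gives 0.243·I_D² − 4.89·I_D + 15.5 = 0, with roots I_D = 3.96 or 16.1 mA.
The root I_D = 16.1 mA gives V_GS = -1.53 V ≤ V_t, so take I_D = 3.96 mA.
Then V_GS = 4.2 V and V_DS = V_DD − I_D(R_D+R_S) = 19 − 3.96×1.47 = 13.2 V.
Saturation requires V_DS ≥ V_GS − V_t = 1.9 V; 13.2 ≥ 1.9 ✓.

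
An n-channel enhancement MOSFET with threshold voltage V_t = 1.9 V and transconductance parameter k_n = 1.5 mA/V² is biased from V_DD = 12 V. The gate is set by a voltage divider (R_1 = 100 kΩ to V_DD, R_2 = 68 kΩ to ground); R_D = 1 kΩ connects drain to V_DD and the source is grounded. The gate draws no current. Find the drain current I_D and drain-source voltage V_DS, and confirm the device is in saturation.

I_D ≈ 6.6 mA, V_DS ≈ 5.4 V

V_G = V_DD·R_2/(R_1+R_2) = 12×68/168 = 4.86 V. With the source grounded, V_GS = V_G = 4.86 V.
Assume saturation: I_D = (k_n/2)(V_GS − V_t)² = (1.5/2)×(4.86 − 1.9)² = 0.75×2.96² = 6.56 mA.
V_DS = V_DD − I_D·R_D = 12 − 6.56×1 = 5.44 V.
Saturation requires V_DS ≥ V_GS − V_t = 2.96 V; 5.44 ≥ 2.96 ✓.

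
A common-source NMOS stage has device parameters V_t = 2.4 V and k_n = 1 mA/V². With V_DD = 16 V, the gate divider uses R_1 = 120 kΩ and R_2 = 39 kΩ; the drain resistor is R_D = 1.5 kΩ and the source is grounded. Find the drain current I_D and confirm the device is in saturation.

V_G = V_DD·R_2/(R_1+R_2) = 16×39/159 = 3.92 V. With the source grounded, V_GS = V_G = 3.92 V.
Assume saturation: I_D = (k_n/2)(V_GS − V_t)² = (1/2)×(3.92 − 2.4)² = 0.5×1.52² = 1.16 mA.
V_DS = V_DD − I_D·R_D = 16 − 1.16×1.5 = 14.3 V.
Saturation requires V_DS ≥ V_GS − V_t = 1.52 V; 14.3 ≥ 1.52 ✓.

I_D ≈ 1.2 mA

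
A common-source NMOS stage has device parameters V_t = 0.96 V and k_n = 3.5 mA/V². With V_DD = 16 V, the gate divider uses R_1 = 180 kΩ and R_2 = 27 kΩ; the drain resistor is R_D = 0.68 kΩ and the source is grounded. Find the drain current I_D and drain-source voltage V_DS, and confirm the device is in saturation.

I_D ≈ 2.2 mA, V_DS ≈ 14 V

V_G = V_DD·R_2/(R_1+R_2) = 16×27/207 = 2.09 V. With the source grounded, V_GS = V_G = 2.09 V.
Assume saturation: I_D = (k_n/2)(V_GS − V_t)² = (3.5/2)×(2.09 − 0.96)² = 1.75×1.13² = 2.22 mA.
V_DS = V_DD − I_D·R_D = 16 − 2.22×0.68 = 14.5 V.
Saturation requires V_DS ≥ V_GS − V_t = 1.13 V; 14.5 ≥ 1.13 ✓.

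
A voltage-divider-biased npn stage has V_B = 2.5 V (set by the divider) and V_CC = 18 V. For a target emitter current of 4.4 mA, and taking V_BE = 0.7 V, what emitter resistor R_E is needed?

R_E ≈ 0.41 kΩ

V_E = V_B − V_BE = 2.5 − 0.7 = 1.8 V.
R_E = V_E / I_E = 1.8 / 4.4 = 0.409 kΩ.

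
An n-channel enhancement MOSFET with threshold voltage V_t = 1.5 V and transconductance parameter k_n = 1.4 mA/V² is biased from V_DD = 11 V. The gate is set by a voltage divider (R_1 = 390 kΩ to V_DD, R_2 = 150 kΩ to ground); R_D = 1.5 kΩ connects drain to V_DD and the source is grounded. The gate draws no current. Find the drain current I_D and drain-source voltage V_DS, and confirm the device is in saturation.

I_D ≈ 1.7 mA, V_DS ≈ 8.5 V

V_G = V_DD·R_2/(R_1+R_2) = 11×150/540 = 3.06 V. With the source grounded, V_GS = V_G = 3.06 V.
Assume saturation: I_D = (k_n/2)(V_GS − V_t)² = (1.4/2)×(3.06 − 1.5)² = 0.7×1.56² = 1.69 mA.
V_DS = V_DD − I_D·R_D = 11 − 1.69×1.5 = 8.46 V.
Saturation requires V_DS ≥ V_GS − V_t = 1.56 V; 8.46 ≥ 1.56 ✓.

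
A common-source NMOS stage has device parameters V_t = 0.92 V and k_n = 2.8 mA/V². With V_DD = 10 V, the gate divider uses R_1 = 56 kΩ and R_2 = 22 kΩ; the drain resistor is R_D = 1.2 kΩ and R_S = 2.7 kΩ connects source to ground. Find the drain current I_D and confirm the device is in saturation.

V_G = V_DD·R_2/(R_1+R_2) = 10×22/78 = 2.82 V.
Assume saturation: I_D = (k_n/2)(V_GS − V_t)² with V_GS = V_G − I_D·R_S = 2.82 − 2.7·I_D.
Substituting gives 10.2·I_D² − 15.4·I_D + 5.06 = 0, with roots I_D = 0.486 or 1.02 mA.
The root I_D = 1.02 mA gives V_GS = 0.0664 V ≤ V_t, so take I_D = 0.486 mA.
Then V_GS = 1.51 V and V_DS = V_DD − I_D(R_D+R_S) = 10 − 0.486×3.9 = 8.11 V.
Saturation requires V_DS ≥ V_GS − V_t = 0.589 V; 8.11 ≥ 0.589 ✓.

I_D ≈ 0.49 mA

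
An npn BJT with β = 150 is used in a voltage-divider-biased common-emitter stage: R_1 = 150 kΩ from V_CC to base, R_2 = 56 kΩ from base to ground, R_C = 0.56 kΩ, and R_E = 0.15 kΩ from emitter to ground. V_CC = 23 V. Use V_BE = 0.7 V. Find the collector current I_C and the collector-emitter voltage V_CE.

I_C ≈ 13 mA, V_CE ≈ 14 V

Thevenize the base divider: V_Th = V_CC·R_2/(R_1+R_2) = 23×56/206 = 6.25 V, R_Th = R_1‖R_2 = 40.8 kΩ.
Base-emitter loop: V_Th = I_B·R_Th + V_BE + (β+1)I_B·R_E, so I_B = (6.25 − 0.7) / (40.8 + 151×0.15) = 0.0875 mA.
I_C = β·I_B = 150×0.0875 = 13.1 mA, and I_E = (β+1)I_B = 13.2 mA.
V_CE = V_CC − I_C·R_C − I_E·R_E = 23 − 13.1×0.56 − 13.2×0.15 = 13.7 V.
V_CE = 13.7 V > 0.2 V confirms active-region operation.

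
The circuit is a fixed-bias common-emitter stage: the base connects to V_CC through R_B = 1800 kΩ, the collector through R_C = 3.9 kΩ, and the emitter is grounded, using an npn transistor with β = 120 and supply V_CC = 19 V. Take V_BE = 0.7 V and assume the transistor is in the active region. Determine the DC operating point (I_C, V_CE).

I_C ≈ 1.2 mA, V_CE ≈ 14 V

Base loop: V_CC = I_B·R_B + V_BE, so I_B = (19 − 0.7)/1800 kΩ = 0.0102 mA.
In the active region I_C = β·I_B = 120 × 0.0102 = 1.22 mA.
Collector loop: V_CE = V_CC − I_C·R_C = 19 − 1.22×3.9 = 14.2 V.
Since V_CE = 14.2 V > V_CE(sat) ≈ 0.2 V, the transistor is in the active region as assumed.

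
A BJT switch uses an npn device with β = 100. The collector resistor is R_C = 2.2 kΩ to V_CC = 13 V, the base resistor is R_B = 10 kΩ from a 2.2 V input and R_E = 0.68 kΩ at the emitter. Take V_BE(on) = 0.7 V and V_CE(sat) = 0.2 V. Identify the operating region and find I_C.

Assume active. Base-emitter loop: I_B = (V_BB − V_BE)/(R_B + (β+1)R_E) = (2.2 − 0.7)/(10 + 101×0.68) = 0.0191 mA.
I_C = β·I_B = 100×0.0191 = 1.91 mA.
V_CE = V_CC − I_C·R_C − I_E·R_E = 13 − 1.91×2.2 − 1.93×0.68 = 7.5 V > V_CE(sat), so the active-region assumption holds.

active; I_C ≈ 1.9 mA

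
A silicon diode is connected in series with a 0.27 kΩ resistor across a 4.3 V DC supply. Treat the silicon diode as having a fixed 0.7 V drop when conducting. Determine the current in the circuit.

KVL around the loop: 4.3 = V_D + I·R = 0.7 + I × 0.27 kΩ.
So I = (4.3 − 0.7) / 0.27 kΩ = 3.6 / 0.27 = 13.3 mA.

I ≈ 13 mA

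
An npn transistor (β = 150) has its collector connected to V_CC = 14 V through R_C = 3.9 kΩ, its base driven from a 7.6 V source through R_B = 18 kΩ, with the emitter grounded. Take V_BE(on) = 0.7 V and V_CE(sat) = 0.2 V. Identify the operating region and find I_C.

Assume active: I_B = (7.6 − 0.7)/18 = 0.383 mA, giving I_C = β·I_B = 57.5 mA.
But then V_CE = 14 − 57.5×3.9 = -210 V < V_CE(sat) = 0.2 V — impossible in the active region.
So the transistor is saturated. With V_CE = 0.2 V, I_C = (V_CC − 0.2)/R_C = 13.8/3.9 = 3.54 mA.
Check: β·I_B = 57.5 mA > I_C = 3.54 mA, confirming saturation.

saturation; I_C ≈ 3.5 mA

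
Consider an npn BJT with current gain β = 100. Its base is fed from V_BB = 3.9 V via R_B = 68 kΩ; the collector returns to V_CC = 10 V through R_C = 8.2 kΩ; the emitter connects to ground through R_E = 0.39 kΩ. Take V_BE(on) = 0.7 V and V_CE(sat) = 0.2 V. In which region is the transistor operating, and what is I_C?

Assume active: I_B = (3.9 − 0.7)/(68 + 101×0.39) = 0.0298 mA, I_C = β·I_B = 2.98 mA.
Then V_CE = 10 − 2.98×8.2 − 3.01×0.39 = -15.6 V < 0.2 V — the active assumption fails.
Re-solve with V_CE = 0.2 V. KCL at the emitter: V_E/R_E = (V_BB−0.7−V_E)/R_B + (V_CC−0.2−V_E)/R_C, giving V_E = 0.46 V.
I_C = (V_CC − 0.2 − V_E)/R_C = (9.8 − 0.46)/8.2 = 1.14 mA.
Check: I_B = (3.2 − 0.46)/68 = 0.0403 mA, and β·I_B = 4.03 mA > I_C, confirming saturation.

saturation; I_C ≈ 1.1 mA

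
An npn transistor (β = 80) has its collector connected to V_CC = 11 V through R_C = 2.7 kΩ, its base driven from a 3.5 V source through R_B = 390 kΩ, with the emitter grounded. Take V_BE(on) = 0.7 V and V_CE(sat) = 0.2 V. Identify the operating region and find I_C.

Assume active. Base-emitter loop: I_B = (V_BB − V_BE)/R_B = (3.5 − 0.7)/390 = 0.00718 mA.
I_C = β·I_B = 80×0.00718 = 0.574 mA.
V_CE = V_CC − I_C·R_C = 11 − 0.574×2.7 = 9.45 V > V_CE(sat), so the active-region assumption holds.

active; I_C ≈ 0.57 mA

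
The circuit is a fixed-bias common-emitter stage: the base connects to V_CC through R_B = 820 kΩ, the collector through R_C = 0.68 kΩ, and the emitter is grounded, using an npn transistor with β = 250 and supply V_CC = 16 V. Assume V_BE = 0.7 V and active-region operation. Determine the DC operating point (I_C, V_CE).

I_C ≈ 4.7 mA, V_CE ≈ 13 V

Base loop: V_CC = I_B·R_B + V_BE, so I_B = (16 − 0.7)/820 kΩ = 0.0187 mA.
In the active region I_C = β·I_B = 250 × 0.0187 = 4.66 mA.
Collector loop: V_CE = V_CC − I_C·R_C = 16 − 4.66×0.68 = 12.8 V.
Since V_CE = 12.8 V > V_CE(sat) ≈ 0.2 V, the transistor is in the active region as assumed.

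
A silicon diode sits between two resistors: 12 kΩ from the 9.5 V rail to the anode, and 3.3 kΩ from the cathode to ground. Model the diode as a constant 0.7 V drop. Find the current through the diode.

The two resistors are in series with the diode, so KVL gives 9.5 = I·12 + 0.7 + I·3.3.
I = (9.5 − 0.7) / (12 + 3.3) kΩ = 8.8 / 15.3 = 0.575 mA.

I ≈ 0.58 mA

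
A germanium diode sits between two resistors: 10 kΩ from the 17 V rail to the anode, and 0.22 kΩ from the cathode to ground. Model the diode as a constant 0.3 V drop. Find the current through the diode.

The two resistors are in series with the diode, so KVL gives 17 = I·10 + 0.3 + I·0.22.
I = (17 − 0.3) / (10 + 0.22) kΩ = 16.7 / 10.2 = 1.63 mA.

I ≈ 1.6 mA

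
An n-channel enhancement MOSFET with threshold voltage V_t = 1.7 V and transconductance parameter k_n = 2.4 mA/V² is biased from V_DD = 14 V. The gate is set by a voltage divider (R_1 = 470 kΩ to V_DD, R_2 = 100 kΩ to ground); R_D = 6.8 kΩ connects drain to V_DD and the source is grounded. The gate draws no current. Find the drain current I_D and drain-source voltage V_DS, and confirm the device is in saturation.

V_G = V_DD·R_2/(R_1+R_2) = 14×100/570 = 2.46 V. With the source grounded, V_GS = V_G = 2.46 V.
Assume saturation: I_D = (k_n/2)(V_GS − V_t)² = (2.4/2)×(2.46 − 1.7)² = 1.2×0.756² = 0.686 mA.
V_DS = V_DD − I_D·R_D = 14 − 0.686×6.8 = 9.33 V.
Saturation requires V_DS ≥ V_GS − V_t = 0.756 V; 9.33 ≥ 0.756 ✓.

I_D ≈ 0.69 mA, V_DS ≈ 9.3 V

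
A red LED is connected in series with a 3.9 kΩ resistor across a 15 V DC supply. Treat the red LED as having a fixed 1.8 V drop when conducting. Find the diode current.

KVL around the loop: 15 = V_D + I·R = 1.8 + I × 3.9 kΩ.
So I = (15 − 1.8) / 3.9 kΩ = 13.2 / 3.9 = 3.38 mA.

I ≈ 3.4 mA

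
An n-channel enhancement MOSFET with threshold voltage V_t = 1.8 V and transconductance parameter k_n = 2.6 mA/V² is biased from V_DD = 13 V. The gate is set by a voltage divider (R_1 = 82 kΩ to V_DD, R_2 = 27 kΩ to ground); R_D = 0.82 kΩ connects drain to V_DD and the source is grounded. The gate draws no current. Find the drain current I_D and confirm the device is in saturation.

I_D ≈ 2.6 mA

V_G = V_DD·R_2/(R_1+R_2) = 13×27/109 = 3.22 V. With the source grounded, V_GS = V_G = 3.22 V.
Assume saturation: I_D = (k_n/2)(V_GS − V_t)² = (2.6/2)×(3.22 − 1.8)² = 1.3×1.42² = 2.62 mA.
V_DS = V_DD − I_D·R_D = 13 − 2.62×0.82 = 10.8 V.
Saturation requires V_DS ≥ V_GS − V_t = 1.42 V; 10.8 ≥ 1.42 ✓.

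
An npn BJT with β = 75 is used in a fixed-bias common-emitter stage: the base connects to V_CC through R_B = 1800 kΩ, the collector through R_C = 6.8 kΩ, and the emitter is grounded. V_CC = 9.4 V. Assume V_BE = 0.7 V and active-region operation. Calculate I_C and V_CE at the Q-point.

I_C ≈ 0.36 mA, V_CE ≈ 6.9 V

Base loop: V_CC = I_B·R_B + V_BE, so I_B = (9.4 − 0.7)/1800 kΩ = 0.00483 mA.
In the active region I_C = β·I_B = 75 × 0.00483 = 0.363 mA.
Collector loop: V_CE = V_CC − I_C·R_C = 9.4 − 0.363×6.8 = 6.94 V.
Since V_CE = 6.94 V > V_CE(sat) ≈ 0.2 V, the transistor is in the active region as assumed.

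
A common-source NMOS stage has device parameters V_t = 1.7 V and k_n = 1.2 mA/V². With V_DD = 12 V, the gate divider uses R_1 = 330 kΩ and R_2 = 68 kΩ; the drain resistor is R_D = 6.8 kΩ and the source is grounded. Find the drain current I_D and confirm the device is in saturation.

V_G = V_DD·R_2/(R_1+R_2) = 12×68/398 = 2.05 V. With the source grounded, V_GS = V_G = 2.05 V.
Assume saturation: I_D = (k_n/2)(V_GS − V_t)² = (1.2/2)×(2.05 − 1.7)² = 0.6×0.35² = 0.0736 mA.
V_DS = V_DD − I_D·R_D = 12 − 0.0736×6.8 = 11.5 V.
Saturation requires V_DS ≥ V_GS − V_t = 0.35 V; 11.5 ≥ 0.35 ✓.

I_D ≈ 0.074 mA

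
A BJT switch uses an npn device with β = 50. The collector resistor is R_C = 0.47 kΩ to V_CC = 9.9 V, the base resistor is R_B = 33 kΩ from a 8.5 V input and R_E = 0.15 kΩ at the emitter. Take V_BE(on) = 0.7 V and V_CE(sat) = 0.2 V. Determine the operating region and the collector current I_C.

Assume active. Base-emitter loop: I_B = (V_BB − V_BE)/(R_B + (β+1)R_E) = (8.5 − 0.7)/(33 + 51×0.15) = 0.192 mA.
I_C = β·I_B = 50×0.192 = 9.59 mA.
V_CE = V_CC − I_C·R_C − I_E·R_E = 9.9 − 9.59×0.47 − 9.79×0.15 = 3.92 V > V_CE(sat), so the active-region assumption holds.

active; I_C ≈ 9.6 mA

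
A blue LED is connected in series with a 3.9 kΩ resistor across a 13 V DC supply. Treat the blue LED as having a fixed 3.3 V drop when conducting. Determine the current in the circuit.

I ≈ 2.5 mA

KVL around the loop: 13 = V_D + I·R = 3.3 + I × 3.9 kΩ.
So I = (13 − 3.3) / 3.9 kΩ = 9.7 / 3.9 = 2.49 mA.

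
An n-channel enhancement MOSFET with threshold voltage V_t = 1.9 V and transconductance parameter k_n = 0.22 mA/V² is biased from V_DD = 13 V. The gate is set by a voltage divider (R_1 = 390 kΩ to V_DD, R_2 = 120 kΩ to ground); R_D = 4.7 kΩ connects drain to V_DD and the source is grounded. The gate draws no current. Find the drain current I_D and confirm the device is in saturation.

I_D ≈ 0.15 mA

V_G = V_DD·R_2/(R_1+R_2) = 13×120/510 = 3.06 V. With the source grounded, V_GS = V_G = 3.06 V.
Assume saturation: I_D = (k_n/2)(V_GS − V_t)² = (0.22/2)×(3.06 − 1.9)² = 0.11×1.16² = 0.148 mA.
V_DS = V_DD − I_D·R_D = 13 − 0.148×4.7 = 12.3 V.
Saturation requires V_DS ≥ V_GS − V_t = 1.16 V; 12.3 ≥ 1.16 ✓.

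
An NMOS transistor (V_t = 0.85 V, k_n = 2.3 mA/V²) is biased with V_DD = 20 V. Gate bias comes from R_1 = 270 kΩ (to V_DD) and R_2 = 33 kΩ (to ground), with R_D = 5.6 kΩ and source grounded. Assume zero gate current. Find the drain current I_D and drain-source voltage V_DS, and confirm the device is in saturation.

I_D ≈ 2 mA, V_DS ≈ 8.6 V

V_G = V_DD·R_2/(R_1+R_2) = 20×33/303 = 2.18 V. With the source grounded, V_GS = V_G = 2.18 V.
Assume saturation: I_D = (k_n/2)(V_GS − V_t)² = (2.3/2)×(2.18 − 0.85)² = 1.15×1.33² = 2.03 mA.
V_DS = V_DD − I_D·R_D = 20 − 2.03×5.6 = 8.64 V.
Saturation requires V_DS ≥ V_GS − V_t = 1.33 V; 8.64 ≥ 1.33 ✓.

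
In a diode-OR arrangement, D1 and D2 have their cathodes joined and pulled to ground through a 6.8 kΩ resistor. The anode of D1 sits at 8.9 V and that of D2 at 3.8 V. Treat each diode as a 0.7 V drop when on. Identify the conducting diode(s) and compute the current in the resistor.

Only D1 conducts; I_R ≈ 1.2 mA

Assume both conduct. Then node N would need to be at both 8.9−0.7 = 8.2 V and 3.8−0.7 = 3.1 V, which is impossible.
Assume only D1 conducts: V_N = 8.9 − 0.7 = 8.2 V, so I_R = 8.2/6.8 = 1.21 mA.
Check D2: its anode-to-cathode voltage is 3.8 − 8.2 = -4.4 V < 0.7 V, so it is off. The assumption is consistent.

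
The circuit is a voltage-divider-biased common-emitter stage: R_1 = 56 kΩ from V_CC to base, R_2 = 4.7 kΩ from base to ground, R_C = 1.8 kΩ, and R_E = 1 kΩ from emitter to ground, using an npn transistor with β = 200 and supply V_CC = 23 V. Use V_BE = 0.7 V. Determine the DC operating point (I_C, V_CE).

I_C ≈ 1.1 mA, V_CE ≈ 20 V

Thevenize the base divider: V_Th = V_CC·R_2/(R_1+R_2) = 23×4.7/60.7 = 1.78 V, R_Th = R_1‖R_2 = 4.34 kΩ.
Base-emitter loop: V_Th = I_B·R_Th + V_BE + (β+1)I_B·R_E, so I_B = (1.78 − 0.7) / (4.34 + 201×1) = 0.00526 mA.
I_C = β·I_B = 200×0.00526 = 1.05 mA, and I_E = (β+1)I_B = 1.06 mA.
V_CE = V_CC − I_C·R_C − I_E·R_E = 23 − 1.05×1.8 − 1.06×1 = 20 V.
V_CE = 20 V > 0.2 V confirms active-region operation.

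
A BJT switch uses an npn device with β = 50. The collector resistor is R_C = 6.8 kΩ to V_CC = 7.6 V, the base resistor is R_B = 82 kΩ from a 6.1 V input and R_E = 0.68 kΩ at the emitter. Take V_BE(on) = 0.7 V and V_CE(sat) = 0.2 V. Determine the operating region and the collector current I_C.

saturation; I_C ≈ 0.98 mA

Assume active: I_B = (6.1 − 0.7)/(82 + 51×0.68) = 0.0463 mA, I_C = β·I_B = 2.31 mA.
Then V_CE = 7.6 − 2.31×6.8 − 2.36×0.68 = -9.74 V < 0.2 V — the active assumption fails.
Re-solve with V_CE = 0.2 V. KCL at the emitter: V_E/R_E = (V_BB−0.7−V_E)/R_B + (V_CC−0.2−V_E)/R_C, giving V_E = 0.708 V.
I_C = (V_CC − 0.2 − V_E)/R_C = (7.4 − 0.708)/6.8 = 0.984 mA.
Check: I_B = (5.4 − 0.708)/82 = 0.0572 mA, and β·I_B = 2.86 mA > I_C, confirming saturation.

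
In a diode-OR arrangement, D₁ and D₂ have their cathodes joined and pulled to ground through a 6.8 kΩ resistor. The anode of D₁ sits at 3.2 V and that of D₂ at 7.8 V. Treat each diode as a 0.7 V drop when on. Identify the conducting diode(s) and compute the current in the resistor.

Assume both conduct. Then node N would need to be at both 3.2−0.7 = 2.5 V and 7.8−0.7 = 7.1 V, which is impossible.
Assume only D₂ conducts: V_N = 7.8 − 0.7 = 7.1 V, so I_R = 7.1/6.8 = 1.04 mA.
Check D₁: its anode-to-cathode voltage is 3.2 − 7.1 = -3.9 V < 0.7 V, so it is off. The assumption is consistent.

Only D₂ conducts; I_R ≈ 1 mA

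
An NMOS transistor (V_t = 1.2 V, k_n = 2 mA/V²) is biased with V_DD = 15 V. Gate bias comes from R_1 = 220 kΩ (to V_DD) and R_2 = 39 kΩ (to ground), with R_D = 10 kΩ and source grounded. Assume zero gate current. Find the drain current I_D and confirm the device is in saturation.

I_D ≈ 1.1 mA

V_G = V_DD·R_2/(R_1+R_2) = 15×39/259 = 2.26 V. With the source grounded, V_GS = V_G = 2.26 V.
Assume saturation: I_D = (k_n/2)(V_GS − V_t)² = (2/2)×(2.26 − 1.2)² = 1×1.06² = 1.12 mA.
V_DS = V_DD − I_D·R_D = 15 − 1.12×10 = 3.79 V.
Saturation requires V_DS ≥ V_GS − V_t = 1.06 V; 3.79 ≥ 1.06 ✓.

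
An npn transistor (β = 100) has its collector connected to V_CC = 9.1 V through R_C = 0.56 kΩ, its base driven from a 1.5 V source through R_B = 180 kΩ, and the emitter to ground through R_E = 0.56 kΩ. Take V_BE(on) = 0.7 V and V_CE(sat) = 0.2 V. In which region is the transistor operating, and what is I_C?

active; I_C ≈ 0.34 mA

Assume active. Base-emitter loop: I_B = (V_BB − V_BE)/(R_B + (β+1)R_E) = (1.5 − 0.7)/(180 + 101×0.56) = 0.00338 mA.
I_C = β·I_B = 100×0.00338 = 0.338 mA.
V_CE = V_CC − I_C·R_C − I_E·R_E = 9.1 − 0.338×0.56 − 0.342×0.56 = 8.72 V > V_CE(sat), so the active-region assumption holds.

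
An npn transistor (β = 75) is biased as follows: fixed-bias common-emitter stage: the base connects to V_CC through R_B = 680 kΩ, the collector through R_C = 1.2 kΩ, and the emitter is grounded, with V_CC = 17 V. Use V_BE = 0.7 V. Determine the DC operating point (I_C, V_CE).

Base loop: V_CC = I_B·R_B + V_BE, so I_B = (17 − 0.7)/680 kΩ = 0.024 mA.
In the active region I_C = β·I_B = 75 × 0.024 = 1.8 mA.
Collector loop: V_CE = V_CC − I_C·R_C = 17 − 1.8×1.2 = 14.8 V.
Since V_CE = 14.8 V > V_CE(sat) ≈ 0.2 V, the transistor is in the active region as assumed.

I_C ≈ 1.8 mA, V_CE ≈ 15 V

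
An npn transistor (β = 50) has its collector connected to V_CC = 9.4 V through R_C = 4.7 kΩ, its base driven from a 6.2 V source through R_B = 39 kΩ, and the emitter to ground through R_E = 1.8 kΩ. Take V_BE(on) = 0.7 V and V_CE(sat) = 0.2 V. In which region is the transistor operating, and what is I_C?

saturation; I_C ≈ 1.4 mA

Assume active: I_B = (6.2 − 0.7)/(39 + 51×1.8) = 0.042 mA, I_C = β·I_B = 2.1 mA.
Then V_CE = 9.4 − 2.1×4.7 − 2.14×1.8 = -4.34 V < 0.2 V — the active assumption fails.
Re-solve with V_CE = 0.2 V. KCL at the emitter: V_E/R_E = (V_BB−0.7−V_E)/R_B + (V_CC−0.2−V_E)/R_C, giving V_E = 2.64 V.
I_C = (V_CC − 0.2 − V_E)/R_C = (9.2 − 2.64)/4.7 = 1.4 mA.
Check: I_B = (5.5 − 2.64)/39 = 0.0733 mA, and β·I_B = 3.66 mA > I_C, confirming saturation.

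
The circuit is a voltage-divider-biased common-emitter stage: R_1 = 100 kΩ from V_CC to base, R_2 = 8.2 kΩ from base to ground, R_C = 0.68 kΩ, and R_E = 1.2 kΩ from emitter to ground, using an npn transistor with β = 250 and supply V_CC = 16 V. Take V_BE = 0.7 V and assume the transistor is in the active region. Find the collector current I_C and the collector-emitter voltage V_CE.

Thevenize the base divider: V_Th = V_CC·R_2/(R_1+R_2) = 16×8.2/108 = 1.21 V, R_Th = R_1‖R_2 = 7.58 kΩ.
Base-emitter loop: V_Th = I_B·R_Th + V_BE + (β+1)I_B·R_E, so I_B = (1.21 − 0.7) / (7.58 + 251×1.2) = 0.00166 mA.
I_C = β·I_B = 250×0.00166 = 0.415 mA, and I_E = (β+1)I_B = 0.417 mA.
V_CE = V_CC − I_C·R_C − I_E·R_E = 16 − 0.415×0.68 − 0.417×1.2 = 15.2 V.
V_CE = 15.2 V > 0.2 V confirms active-region operation.

I_C ≈ 0.41 mA, V_CE ≈ 15 V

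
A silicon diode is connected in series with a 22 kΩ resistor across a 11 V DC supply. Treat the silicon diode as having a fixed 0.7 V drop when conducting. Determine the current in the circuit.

I ≈ 0.47 mA

KVL around the loop: 11 = V_D + I·R = 0.7 + I × 22 kΩ.
So I = (11 − 0.7) / 22 kΩ = 10.3 / 22 = 0.468 mA.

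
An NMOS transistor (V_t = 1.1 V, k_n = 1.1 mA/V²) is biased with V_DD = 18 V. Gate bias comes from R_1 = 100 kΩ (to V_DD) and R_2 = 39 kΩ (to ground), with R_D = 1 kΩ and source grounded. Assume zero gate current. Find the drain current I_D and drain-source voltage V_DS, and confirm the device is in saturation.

V_G = V_DD·R_2/(R_1+R_2) = 18×39/139 = 5.05 V. With the source grounded, V_GS = V_G = 5.05 V.
Assume saturation: I_D = (k_n/2)(V_GS − V_t)² = (1.1/2)×(5.05 − 1.1)² = 0.55×3.95² = 8.58 mA.
V_DS = V_DD − I_D·R_D = 18 − 8.58×1 = 9.42 V.
Saturation requires V_DS ≥ V_GS − V_t = 3.95 V; 9.42 ≥ 3.95 ✓.

I_D ≈ 8.6 mA, V_DS ≈ 9.4 V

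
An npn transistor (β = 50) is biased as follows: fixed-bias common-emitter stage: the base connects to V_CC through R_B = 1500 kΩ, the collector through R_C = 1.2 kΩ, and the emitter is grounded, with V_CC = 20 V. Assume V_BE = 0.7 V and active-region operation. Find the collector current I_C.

Base loop: V_CC = I_B·R_B + V_BE, so I_B = (20 − 0.7)/1500 kΩ = 0.0129 mA.
In the active region I_C = β·I_B = 50 × 0.0129 = 0.643 mA.
Collector loop: V_CE = V_CC − I_C·R_C = 20 − 0.643×1.2 = 19.2 V.
Since V_CE = 19.2 V > V_CE(sat) ≈ 0.2 V, the transistor is in the active region as assumed.

I_C ≈ 0.64 mA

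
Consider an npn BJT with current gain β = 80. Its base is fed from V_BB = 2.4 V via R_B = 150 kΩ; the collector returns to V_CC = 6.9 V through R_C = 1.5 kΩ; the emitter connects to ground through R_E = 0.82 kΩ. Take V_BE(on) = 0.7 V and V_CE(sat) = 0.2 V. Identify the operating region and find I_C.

active; I_C ≈ 0.63 mA

Assume active. Base-emitter loop: I_B = (V_BB − V_BE)/(R_B + (β+1)R_E) = (2.4 − 0.7)/(150 + 81×0.82) = 0.00786 mA.
I_C = β·I_B = 80×0.00786 = 0.628 mA.
V_CE = V_CC − I_C·R_C − I_E·R_E = 6.9 − 0.628×1.5 − 0.636×0.82 = 5.44 V > V_CE(sat), so the active-region assumption holds.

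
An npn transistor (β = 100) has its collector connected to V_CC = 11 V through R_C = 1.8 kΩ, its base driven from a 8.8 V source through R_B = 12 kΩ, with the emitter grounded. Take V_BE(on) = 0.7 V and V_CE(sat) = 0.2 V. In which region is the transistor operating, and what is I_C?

saturation; I_C ≈ 6 mA

Assume active: I_B = (8.8 − 0.7)/12 = 0.675 mA, giving I_C = β·I_B = 67.5 mA.
But then V_CE = 11 − 67.5×1.8 = -111 V < V_CE(sat) = 0.2 V — impossible in the active region.
So the transistor is saturated. With V_CE = 0.2 V, I_C = (V_CC − 0.2)/R_C = 10.8/1.8 = 6 mA.
Check: β·I_B = 67.5 mA > I_C = 6 mA, confirming saturation.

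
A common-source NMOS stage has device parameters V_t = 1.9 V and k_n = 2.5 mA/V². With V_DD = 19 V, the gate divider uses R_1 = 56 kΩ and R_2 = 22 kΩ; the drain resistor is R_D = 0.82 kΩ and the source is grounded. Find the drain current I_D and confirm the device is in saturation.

I_D ≈ 15 mA

V_G = V_DD·R_2/(R_1+R_2) = 19×22/78 = 5.36 V. With the source grounded, V_GS = V_G = 5.36 V.
Assume saturation: I_D = (k_n/2)(V_GS − V_t)² = (2.5/2)×(5.36 − 1.9)² = 1.25×3.46² = 15 mA.
V_DS = V_DD − I_D·R_D = 19 − 15×0.82 = 6.74 V.
Saturation requires V_DS ≥ V_GS − V_t = 3.46 V; 6.74 ≥ 3.46 ✓.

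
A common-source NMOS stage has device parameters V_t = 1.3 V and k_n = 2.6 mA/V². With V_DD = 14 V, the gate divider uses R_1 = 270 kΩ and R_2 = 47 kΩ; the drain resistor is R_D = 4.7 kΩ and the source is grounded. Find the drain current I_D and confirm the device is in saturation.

V_G = V_DD·R_2/(R_1+R_2) = 14×47/317 = 2.08 V. With the source grounded, V_GS = V_G = 2.08 V.
Assume saturation: I_D = (k_n/2)(V_GS − V_t)² = (2.6/2)×(2.08 − 1.3)² = 1.3×0.776² = 0.782 mA.
V_DS = V_DD − I_D·R_D = 14 − 0.782×4.7 = 10.3 V.
Saturation requires V_DS ≥ V_GS − V_t = 0.776 V; 10.3 ≥ 0.776 ✓.

I_D ≈ 0.78 mA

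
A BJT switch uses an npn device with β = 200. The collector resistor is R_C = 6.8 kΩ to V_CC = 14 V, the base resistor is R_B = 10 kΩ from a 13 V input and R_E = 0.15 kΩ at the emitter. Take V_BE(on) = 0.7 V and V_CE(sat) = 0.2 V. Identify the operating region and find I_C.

saturation; I_C ≈ 2 mA

Assume active: I_B = (13 − 0.7)/(10 + 201×0.15) = 0.306 mA, I_C = β·I_B = 61.3 mA.
Then V_CE = 14 − 61.3×6.8 − 61.6×0.15 = -412 V < 0.2 V — the active assumption fails.
Re-solve with V_CE = 0.2 V. KCL at the emitter: V_E/R_E = (V_BB−0.7−V_E)/R_B + (V_CC−0.2−V_E)/R_C, giving V_E = 0.471 V.
I_C = (V_CC − 0.2 − V_E)/R_C = (13.8 − 0.471)/6.8 = 1.96 mA.
Check: I_B = (12.3 − 0.471)/10 = 1.18 mA, and β·I_B = 237 mA > I_C, confirming saturation.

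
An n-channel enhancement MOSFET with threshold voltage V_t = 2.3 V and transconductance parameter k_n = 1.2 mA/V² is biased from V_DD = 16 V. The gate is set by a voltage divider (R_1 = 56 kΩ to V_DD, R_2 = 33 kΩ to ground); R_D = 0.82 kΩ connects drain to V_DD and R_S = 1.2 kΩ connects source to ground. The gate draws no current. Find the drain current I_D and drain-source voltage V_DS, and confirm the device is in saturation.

I_D ≈ 1.6 mA, V_DS ≈ 13 V

V_G = V_DD·R_2/(R_1+R_2) = 16×33/89 = 5.93 V.
Assume saturation: I_D = (k_n/2)(V_GS − V_t)² with V_GS = V_G − I_D·R_S = 5.93 − 1.2·I_D.
Substituting gives 0.864·I_D² − 6.23·I_D + 7.92 = 0, with roots I_D = 1.65 or 5.57 mA.
The root I_D = 5.57 mA gives V_GS = -0.746 V ≤ V_t, so take I_D = 1.65 mA.
Then V_GS = 3.96 V and V_DS = V_DD − I_D(R_D+R_S) = 16 − 1.65×2.02 = 12.7 V.
Saturation requires V_DS ≥ V_GS − V_t = 1.66 V; 12.7 ≥ 1.66 ✓.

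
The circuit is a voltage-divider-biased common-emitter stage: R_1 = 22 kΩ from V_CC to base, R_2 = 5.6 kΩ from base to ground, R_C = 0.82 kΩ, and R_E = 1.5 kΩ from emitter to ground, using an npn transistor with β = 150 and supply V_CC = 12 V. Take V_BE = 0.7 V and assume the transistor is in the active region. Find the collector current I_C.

Thevenize the base divider: V_Th = V_CC·R_2/(R_1+R_2) = 12×5.6/27.6 = 2.43 V, R_Th = R_1‖R_2 = 4.46 kΩ.
Base-emitter loop: V_Th = I_B·R_Th + V_BE + (β+1)I_B·R_E, so I_B = (2.43 − 0.7) / (4.46 + 151×1.5) = 0.00751 mA.
I_C = β·I_B = 150×0.00751 = 1.13 mA, and I_E = (β+1)I_B = 1.13 mA.
V_CE = V_CC − I_C·R_C − I_E·R_E = 12 − 1.13×0.82 − 1.13×1.5 = 9.37 V.
V_CE = 9.37 V > 0.2 V confirms active-region operation.

I_C ≈ 1.1 mA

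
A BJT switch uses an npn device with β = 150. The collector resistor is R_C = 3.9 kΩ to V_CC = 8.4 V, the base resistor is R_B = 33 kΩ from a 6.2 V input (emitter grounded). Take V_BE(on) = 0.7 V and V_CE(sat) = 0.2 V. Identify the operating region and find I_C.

Assume active: I_B = (6.2 − 0.7)/33 = 0.167 mA, giving I_C = β·I_B = 25 mA.
But then V_CE = 8.4 − 25×3.9 = -89.1 V < V_CE(sat) = 0.2 V — impossible in the active region.
So the transistor is saturated. With V_CE = 0.2 V, I_C = (V_CC − 0.2)/R_C = 8.2/3.9 = 2.1 mA.
Check: β·I_B = 25 mA > I_C = 2.1 mA, confirming saturation.

saturation; I_C ≈ 2.1 mA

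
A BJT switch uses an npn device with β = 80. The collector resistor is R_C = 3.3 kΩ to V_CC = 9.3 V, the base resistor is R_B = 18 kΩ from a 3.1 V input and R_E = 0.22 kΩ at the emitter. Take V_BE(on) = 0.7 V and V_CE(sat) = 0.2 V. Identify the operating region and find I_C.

saturation; I_C ≈ 2.6 mA

Assume active: I_B = (3.1 − 0.7)/(18 + 81×0.22) = 0.067 mA, I_C = β·I_B = 5.36 mA.
Then V_CE = 9.3 − 5.36×3.3 − 5.43×0.22 = -9.58 V < 0.2 V — the active assumption fails.
Re-solve with V_CE = 0.2 V. KCL at the emitter: V_E/R_E = (V_BB−0.7−V_E)/R_B + (V_CC−0.2−V_E)/R_C, giving V_E = 0.589 V.
I_C = (V_CC − 0.2 − V_E)/R_C = (9.1 − 0.589)/3.3 = 2.58 mA.
Check: I_B = (2.4 − 0.589)/18 = 0.101 mA, and β·I_B = 8.05 mA > I_C, confirming saturation.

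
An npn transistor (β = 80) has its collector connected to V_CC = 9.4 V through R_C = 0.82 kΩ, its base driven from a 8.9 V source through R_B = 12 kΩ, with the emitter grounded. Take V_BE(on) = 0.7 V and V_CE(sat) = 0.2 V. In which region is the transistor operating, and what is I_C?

saturation; I_C ≈ 11 mA

Assume active: I_B = (8.9 − 0.7)/12 = 0.683 mA, giving I_C = β·I_B = 54.7 mA.
But then V_CE = 9.4 − 54.7×0.82 = -35.4 V < V_CE(sat) = 0.2 V — impossible in the active region.
So the transistor is saturated. With V_CE = 0.2 V, I_C = (V_CC − 0.2)/R_C = 9.2/0.82 = 11.2 mA.
Check: β·I_B = 54.7 mA > I_C = 11.2 mA, confirming saturation.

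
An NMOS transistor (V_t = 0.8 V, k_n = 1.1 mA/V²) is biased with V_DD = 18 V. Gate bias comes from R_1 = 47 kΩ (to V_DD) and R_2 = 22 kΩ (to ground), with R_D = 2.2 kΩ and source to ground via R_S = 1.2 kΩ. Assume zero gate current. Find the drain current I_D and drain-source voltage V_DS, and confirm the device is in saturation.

V_G = V_DD·R_2/(R_1+R_2) = 18×22/69 = 5.74 V.
Assume saturation: I_D = (k_n/2)(V_GS − V_t)² with V_GS = V_G − I_D·R_S = 5.74 − 1.2·I_D.
Substituting gives 0.792·I_D² − 7.52·I_D + 13.4 = 0, with roots I_D = 2.38 or 7.11 mA.
The root I_D = 7.11 mA gives V_GS = -2.8 V ≤ V_t, so take I_D = 2.38 mA.
Then V_GS = 2.88 V and V_DS = V_DD − I_D(R_D+R_S) = 18 − 2.38×3.4 = 9.9 V.
Saturation requires V_DS ≥ V_GS − V_t = 2.08 V; 9.9 ≥ 2.08 ✓.

I_D ≈ 2.4 mA, V_DS ≈ 9.9 V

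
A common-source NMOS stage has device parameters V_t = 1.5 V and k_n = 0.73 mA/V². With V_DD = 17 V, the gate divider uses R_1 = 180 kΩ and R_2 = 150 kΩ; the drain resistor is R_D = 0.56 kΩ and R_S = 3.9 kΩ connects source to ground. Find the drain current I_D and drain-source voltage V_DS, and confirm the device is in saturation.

V_G = V_DD·R_2/(R_1+R_2) = 17×150/330 = 7.73 V.
Assume saturation: I_D = (k_n/2)(V_GS − V_t)² with V_GS = V_G − I_D·R_S = 7.73 − 3.9·I_D.
Substituting gives 5.55·I_D² − 18.7·I_D + 14.2 = 0, with roots I_D = 1.14 or 2.23 mA.
The root I_D = 2.23 mA gives V_GS = -0.972 V ≤ V_t, so take I_D = 1.14 mA.
Then V_GS = 3.27 V and V_DS = V_DD − I_D(R_D+R_S) = 17 − 1.14×4.46 = 11.9 V.
Saturation requires V_DS ≥ V_GS − V_t = 1.77 V; 11.9 ≥ 1.77 ✓.

I_D ≈ 1.1 mA, V_DS ≈ 12 V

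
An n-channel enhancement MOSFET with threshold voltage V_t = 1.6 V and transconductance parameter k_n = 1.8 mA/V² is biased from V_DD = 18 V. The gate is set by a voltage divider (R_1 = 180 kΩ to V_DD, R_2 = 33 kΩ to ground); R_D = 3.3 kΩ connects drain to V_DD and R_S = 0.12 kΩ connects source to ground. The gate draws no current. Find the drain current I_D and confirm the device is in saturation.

I_D ≈ 1 mA

V_G = V_DD·R_2/(R_1+R_2) = 18×33/213 = 2.79 V.
Assume saturation: I_D = (k_n/2)(V_GS − V_t)² with V_GS = V_G − I_D·R_S = 2.79 − 0.12·I_D.
Substituting gives 0.013·I_D² − 1.26·I_D + 1.27 = 0, with roots I_D = 1.02 or 95.9 mA.
The root I_D = 95.9 mA gives V_GS = -8.73 V ≤ V_t, so take I_D = 1.02 mA.
Then V_GS = 2.67 V and V_DS = V_DD − I_D(R_D+R_S) = 18 − 1.02×3.42 = 14.5 V.
Saturation requires V_DS ≥ V_GS − V_t = 1.07 V; 14.5 ≥ 1.07 ✓.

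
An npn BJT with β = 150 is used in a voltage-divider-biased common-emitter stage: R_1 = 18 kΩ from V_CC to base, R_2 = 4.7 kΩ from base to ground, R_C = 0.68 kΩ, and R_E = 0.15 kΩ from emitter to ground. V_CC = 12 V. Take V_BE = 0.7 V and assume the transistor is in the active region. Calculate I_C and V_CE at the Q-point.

I_C ≈ 10 mA, V_CE ≈ 3.6 V

Thevenize the base divider: V_Th = V_CC·R_2/(R_1+R_2) = 12×4.7/22.7 = 2.48 V, R_Th = R_1‖R_2 = 3.73 kΩ.
Base-emitter loop: V_Th = I_B·R_Th + V_BE + (β+1)I_B·R_E, so I_B = (2.48 − 0.7) / (3.73 + 151×0.15) = 0.0677 mA.
I_C = β·I_B = 150×0.0677 = 10.1 mA, and I_E = (β+1)I_B = 10.2 mA.
V_CE = V_CC − I_C·R_C − I_E·R_E = 12 − 10.1×0.68 − 10.2×0.15 = 3.57 V.
V_CE = 3.57 V > 0.2 V confirms active-region operation.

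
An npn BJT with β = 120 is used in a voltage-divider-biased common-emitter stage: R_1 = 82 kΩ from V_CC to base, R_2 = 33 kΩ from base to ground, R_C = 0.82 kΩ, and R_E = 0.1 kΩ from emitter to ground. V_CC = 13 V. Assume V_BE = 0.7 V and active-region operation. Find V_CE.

V_CE ≈ 3.6 V

Thevenize the base divider: V_Th = V_CC·R_2/(R_1+R_2) = 13×33/115 = 3.73 V, R_Th = R_1‖R_2 = 23.5 kΩ.
Base-emitter loop: V_Th = I_B·R_Th + V_BE + (β+1)I_B·R_E, so I_B = (3.73 − 0.7) / (23.5 + 121×0.1) = 0.0851 mA.
I_C = β·I_B = 120×0.0851 = 10.2 mA, and I_E = (β+1)I_B = 10.3 mA.
V_CE = V_CC − I_C·R_C − I_E·R_E = 13 − 10.2×0.82 − 10.3×0.1 = 3.6 V.
V_CE = 3.6 V > 0.2 V confirms active-region operation.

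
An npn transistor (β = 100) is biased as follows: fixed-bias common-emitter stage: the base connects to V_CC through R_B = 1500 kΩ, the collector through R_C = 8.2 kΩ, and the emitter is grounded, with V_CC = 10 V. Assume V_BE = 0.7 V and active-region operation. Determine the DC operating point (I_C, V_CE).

I_C ≈ 0.62 mA, V_CE ≈ 4.9 V

Base loop: V_CC = I_B·R_B + V_BE, so I_B = (10 − 0.7)/1500 kΩ = 0.0062 mA.
In the active region I_C = β·I_B = 100 × 0.0062 = 0.62 mA.
Collector loop: V_CE = V_CC − I_C·R_C = 10 − 0.62×8.2 = 4.92 V.
Since V_CE = 4.92 V > V_CE(sat) ≈ 0.2 V, the transistor is in the active region as assumed.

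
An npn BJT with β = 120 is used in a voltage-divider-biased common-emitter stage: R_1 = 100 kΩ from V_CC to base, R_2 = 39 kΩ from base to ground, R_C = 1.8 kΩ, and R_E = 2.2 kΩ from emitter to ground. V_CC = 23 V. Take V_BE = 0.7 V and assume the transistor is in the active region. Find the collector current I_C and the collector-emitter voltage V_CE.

I_C ≈ 2.3 mA, V_CE ≈ 14 V

Thevenize the base divider: V_Th = V_CC·R_2/(R_1+R_2) = 23×39/139 = 6.45 V, R_Th = R_1‖R_2 = 28.1 kΩ.
Base-emitter loop: V_Th = I_B·R_Th + V_BE + (β+1)I_B·R_E, so I_B = (6.45 − 0.7) / (28.1 + 121×2.2) = 0.0196 mA.
I_C = β·I_B = 120×0.0196 = 2.35 mA, and I_E = (β+1)I_B = 2.37 mA.
V_CE = V_CC − I_C·R_C − I_E·R_E = 23 − 2.35×1.8 − 2.37×2.2 = 13.6 V.
V_CE = 13.6 V > 0.2 V confirms active-region operation.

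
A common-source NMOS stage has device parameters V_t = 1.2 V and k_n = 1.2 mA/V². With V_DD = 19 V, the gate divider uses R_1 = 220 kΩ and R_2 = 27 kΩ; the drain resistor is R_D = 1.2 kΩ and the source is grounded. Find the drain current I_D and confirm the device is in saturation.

I_D ≈ 0.46 mA

V_G = V_DD·R_2/(R_1+R_2) = 19×27/247 = 2.08 V. With the source grounded, V_GS = V_G = 2.08 V.
Assume saturation: I_D = (k_n/2)(V_GS − V_t)² = (1.2/2)×(2.08 − 1.2)² = 0.6×0.877² = 0.461 mA.
V_DS = V_DD − I_D·R_D = 19 − 0.461×1.2 = 18.4 V.
Saturation requires V_DS ≥ V_GS − V_t = 0.877 V; 18.4 ≥ 0.877 ✓.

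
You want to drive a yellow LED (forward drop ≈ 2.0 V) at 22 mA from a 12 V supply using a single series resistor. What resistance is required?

The resistor drops V_S − V_D = 12 − 2.0 = 10 V at 22 mA.
R = 10 V / 22 mA = 0.455 kΩ.

R ≈ 0.45 kΩ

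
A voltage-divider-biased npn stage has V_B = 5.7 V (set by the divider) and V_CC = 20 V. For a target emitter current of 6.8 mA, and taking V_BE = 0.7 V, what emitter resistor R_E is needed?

V_E = V_B − V_BE = 5.7 − 0.7 = 5 V.
R_E = V_E / I_E = 5 / 6.8 = 0.735 kΩ.

R_E ≈ 0.74 kΩ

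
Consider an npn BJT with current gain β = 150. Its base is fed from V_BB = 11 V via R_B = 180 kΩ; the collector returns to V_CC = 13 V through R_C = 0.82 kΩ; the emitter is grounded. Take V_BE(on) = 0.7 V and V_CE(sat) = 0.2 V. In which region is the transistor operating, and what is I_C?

active; I_C ≈ 8.6 mA

Assume active. Base-emitter loop: I_B = (V_BB − V_BE)/R_B = (11 − 0.7)/180 = 0.0572 mA.
I_C = β·I_B = 150×0.0572 = 8.58 mA.
V_CE = V_CC − I_C·R_C = 13 − 8.58×0.82 = 5.96 V > V_CE(sat), so the active-region assumption holds.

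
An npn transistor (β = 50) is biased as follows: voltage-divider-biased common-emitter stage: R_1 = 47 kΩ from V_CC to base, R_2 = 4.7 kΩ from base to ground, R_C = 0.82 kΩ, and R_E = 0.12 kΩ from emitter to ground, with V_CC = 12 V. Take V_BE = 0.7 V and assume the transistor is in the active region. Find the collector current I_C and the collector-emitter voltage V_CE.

Thevenize the base divider: V_Th = V_CC·R_2/(R_1+R_2) = 12×4.7/51.7 = 1.09 V, R_Th = R_1‖R_2 = 4.27 kΩ.
Base-emitter loop: V_Th = I_B·R_Th + V_BE + (β+1)I_B·R_E, so I_B = (1.09 − 0.7) / (4.27 + 51×0.12) = 0.0376 mA.
I_C = β·I_B = 50×0.0376 = 1.88 mA, and I_E = (β+1)I_B = 1.92 mA.
V_CE = V_CC − I_C·R_C − I_E·R_E = 12 − 1.88×0.82 − 1.92×0.12 = 10.2 V.
V_CE = 10.2 V > 0.2 V confirms active-region operation.

I_C ≈ 1.9 mA, V_CE ≈ 10 V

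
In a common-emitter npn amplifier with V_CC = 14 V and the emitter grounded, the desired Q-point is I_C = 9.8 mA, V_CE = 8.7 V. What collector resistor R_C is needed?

R_C ≈ 0.54 kΩ

Collector loop: V_CC = I_C·R_C + V_CE.
R_C = (V_CC − V_CE)/I_C = (14 − 8.7)/9.8 = 0.541 kΩ.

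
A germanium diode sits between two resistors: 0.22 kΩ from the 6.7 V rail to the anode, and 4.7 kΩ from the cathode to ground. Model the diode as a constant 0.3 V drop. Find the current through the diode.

I ≈ 1.3 mA

The two resistors are in series with the diode, so KVL gives 6.7 = I·0.22 + 0.3 + I·4.7.
I = (6.7 − 0.3) / (0.22 + 4.7) kΩ = 6.4 / 4.92 = 1.3 mA.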